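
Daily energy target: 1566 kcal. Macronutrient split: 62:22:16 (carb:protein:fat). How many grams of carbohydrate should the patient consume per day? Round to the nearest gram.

Carbohydrate energy = 62% × 1566 = 970.92 kcal.
At 4 kcal/g: 970.92 ÷ 4 = 242.73 g.

243 g/day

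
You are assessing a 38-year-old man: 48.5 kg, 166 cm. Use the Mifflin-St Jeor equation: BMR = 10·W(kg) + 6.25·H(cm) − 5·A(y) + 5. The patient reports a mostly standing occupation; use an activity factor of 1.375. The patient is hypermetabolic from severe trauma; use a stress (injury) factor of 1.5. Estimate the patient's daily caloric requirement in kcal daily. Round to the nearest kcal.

2759 kcal daily

Mifflin-St Jeor (male): BMR = 10(48.5) + 6.25(166) − 5(38) + 5 = 485 + 1037.5 − 190 + 5 = 1337.5 kcal/day.
TEE = BMR × activity factor = 1337.5 × 1.375 = 1839.0625 kcal/day.
Apply stress factor: 1839.0625 × 1.5 = 2758.5938 kcal/day.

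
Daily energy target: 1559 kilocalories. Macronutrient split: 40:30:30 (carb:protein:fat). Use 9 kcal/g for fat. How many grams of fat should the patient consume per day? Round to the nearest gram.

Fat energy = 30% × 1559 = 467.7 kcal.
At 9 kcal/g: 467.7 ÷ 9 = 51.9667 g.

52 g/day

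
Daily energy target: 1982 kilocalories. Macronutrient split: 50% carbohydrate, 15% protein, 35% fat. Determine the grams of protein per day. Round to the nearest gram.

74 g/day

Protein energy = 15% × 1982 = 297.3 kcal.
At 4 kcal/g: 297.3 ÷ 4 = 74.325 g.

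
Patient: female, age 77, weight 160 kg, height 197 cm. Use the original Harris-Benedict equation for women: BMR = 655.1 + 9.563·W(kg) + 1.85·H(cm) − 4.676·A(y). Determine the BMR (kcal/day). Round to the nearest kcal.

2190 kcal/day

Harris-Benedict: BMR = 655.1 + 9.563(160) + 1.85(197) − 4.676(77) = 2189.578 kcal/day.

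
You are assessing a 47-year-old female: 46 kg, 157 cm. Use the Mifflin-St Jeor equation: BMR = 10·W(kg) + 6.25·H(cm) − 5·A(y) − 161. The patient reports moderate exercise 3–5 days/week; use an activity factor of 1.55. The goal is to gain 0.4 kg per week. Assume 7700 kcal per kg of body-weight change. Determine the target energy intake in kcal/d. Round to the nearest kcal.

Mifflin-St Jeor (female): BMR = 10(46) + 6.25(157) − 5(47) − 161 = 460 + 981.25 − 235 − 161 = 1045.25 kcal/day.
TEE = 1045.25 × 1.55 = 1620.1375 kcal/day.
Required daily surplus = 0.4 × 7700 ÷ 7 = 440 kcal/day.
Target intake = 1620.1375 + 440 = 2060.1375 kcal/day.

2060 kcal/d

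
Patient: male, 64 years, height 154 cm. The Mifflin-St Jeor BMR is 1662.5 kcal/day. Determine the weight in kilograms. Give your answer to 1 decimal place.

101.5 kg

1662.5 = 10·W + 6.25(154) − 5(64) + 5
10·W = 1662.5 − 647.5 = 1015, so W = 101.5 kg.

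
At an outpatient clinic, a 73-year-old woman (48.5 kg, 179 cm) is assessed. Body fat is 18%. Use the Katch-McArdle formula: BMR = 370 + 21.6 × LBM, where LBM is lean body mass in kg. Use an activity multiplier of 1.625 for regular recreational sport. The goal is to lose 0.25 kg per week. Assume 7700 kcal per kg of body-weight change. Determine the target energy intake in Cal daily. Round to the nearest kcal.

1722 Cal daily

LBM = 48.5 × (1 − 0.18) = 39.77 kg. Katch-McArdle: BMR = 370 + 21.6 × 39.77 = 1229.032 kcal/day.
TEE = 1229.032 × 1.625 = 1997.177 kcal/day.
Required daily deficit = 0.25 × 7700 ÷ 7 = 275 kcal/day.
Target intake = 1997.177 − 275 = 1722.177 kcal/day.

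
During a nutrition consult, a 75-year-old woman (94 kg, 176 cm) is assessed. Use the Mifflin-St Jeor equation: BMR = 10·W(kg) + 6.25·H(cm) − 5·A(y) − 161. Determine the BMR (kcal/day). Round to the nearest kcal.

1504 kcal/day

Mifflin-St Jeor (female): BMR = 10(94) + 6.25(176) − 5(75) − 161 = 940 + 1100 − 375 − 161 = 1504 kcal/day.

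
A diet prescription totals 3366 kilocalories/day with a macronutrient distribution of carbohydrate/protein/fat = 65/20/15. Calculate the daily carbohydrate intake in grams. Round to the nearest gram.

Carbohydrate energy = 65% × 3366 = 2187.9 kcal.
At 4 kcal/g: 2187.9 ÷ 4 = 546.975 g.

547 g/day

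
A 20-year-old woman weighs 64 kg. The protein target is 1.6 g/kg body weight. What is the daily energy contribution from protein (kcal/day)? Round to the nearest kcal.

Protein = 1.6 g/kg × 64 kg = 102.4 g/day.
Protein energy = 102.4 g × 4 kcal/g = 409.6 kcal/day.

410 kcal/day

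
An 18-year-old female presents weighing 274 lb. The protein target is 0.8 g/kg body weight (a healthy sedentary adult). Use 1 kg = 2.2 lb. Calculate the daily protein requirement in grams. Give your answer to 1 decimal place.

99.6 g/day

Weight in kg = 274 ÷ 2.2 = 124.5455 kg.
Protein = 0.8 g/kg × 124.5455 kg = 99.6364 g/day.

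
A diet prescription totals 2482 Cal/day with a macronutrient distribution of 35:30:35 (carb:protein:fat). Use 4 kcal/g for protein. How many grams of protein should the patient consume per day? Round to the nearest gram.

186 g/day

Protein energy = 30% × 2482 = 744.6 kcal.
At 4 kcal/g: 744.6 ÷ 4 = 186.15 g.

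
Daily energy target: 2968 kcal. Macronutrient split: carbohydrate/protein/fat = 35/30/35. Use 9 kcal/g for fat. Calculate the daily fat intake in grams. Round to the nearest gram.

115 g/day

Fat energy = 35% × 2968 = 1038.8 kcal.
At 9 kcal/g: 1038.8 ÷ 9 = 115.4222 g.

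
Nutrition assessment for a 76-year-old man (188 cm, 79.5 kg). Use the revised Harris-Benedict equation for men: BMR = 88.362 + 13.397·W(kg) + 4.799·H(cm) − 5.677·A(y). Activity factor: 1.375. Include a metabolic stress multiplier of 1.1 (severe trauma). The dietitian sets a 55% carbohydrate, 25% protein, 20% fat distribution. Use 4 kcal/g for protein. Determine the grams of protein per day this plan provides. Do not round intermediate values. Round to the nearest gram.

154 g/day

Harris-Benedict: BMR = 88.362 + 13.397(79.5) + 4.799(188) − 5.677(76) = 1624.1835 kcal/day.
TEE = 1624.1835 × 1.375 = 2233.2523 kcal/day.
With stress factor 1.1: 2233.2523 × 1.1 = 2456.5775 kcal/day.
Protein energy = 25% × 2456.5775 = 614.1444 kcal.
Protein = 614.1444 ÷ 4 kcal/g = 153.5361 g.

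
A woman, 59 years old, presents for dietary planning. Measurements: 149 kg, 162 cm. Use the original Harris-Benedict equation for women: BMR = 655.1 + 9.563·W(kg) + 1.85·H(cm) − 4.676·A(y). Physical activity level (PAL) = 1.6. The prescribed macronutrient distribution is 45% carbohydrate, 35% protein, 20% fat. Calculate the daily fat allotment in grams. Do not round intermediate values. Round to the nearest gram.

75 g/day

Harris-Benedict: BMR = 655.1 + 9.563(149) + 1.85(162) − 4.676(59) = 2103.803 kcal/day.
TEE = 2103.803 × 1.6 = 3366.0848 kcal/day.
Fat energy = 20% × 3366.0848 = 673.217 kcal.
Fat = 673.217 ÷ 9 kcal/g = 74.8019 g.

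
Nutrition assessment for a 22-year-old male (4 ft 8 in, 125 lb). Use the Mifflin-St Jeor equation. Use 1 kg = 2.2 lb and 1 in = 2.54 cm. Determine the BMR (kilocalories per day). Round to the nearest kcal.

Convert to metric: weight = 125 ÷ 2.2 = 56.8182 kg; height = (4×12 + 8) × 2.54 = 56 × 2.54 = 142.24 cm.
Mifflin-St Jeor (male): BMR = 10(56.8182) + 6.25(142.24) − 5(22) + 5 = 568.1818 + 889 − 110 + 5 = 1352.1818 kcal/day.

1352 kilocalories per day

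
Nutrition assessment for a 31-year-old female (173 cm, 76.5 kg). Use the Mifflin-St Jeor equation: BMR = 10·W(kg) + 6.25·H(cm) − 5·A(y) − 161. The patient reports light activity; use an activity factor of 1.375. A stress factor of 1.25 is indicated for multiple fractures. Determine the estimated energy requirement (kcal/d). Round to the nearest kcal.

2630 kcal/d

Mifflin-St Jeor (female): BMR = 10(76.5) + 6.25(173) − 5(31) − 161 = 765 + 1081.25 − 155 − 161 = 1530.25 kcal/day.
TEE = BMR × activity factor = 1530.25 × 1.375 = 2104.0938 kcal/day.
Apply stress factor: 2104.0938 × 1.25 = 2630.1172 kcal/day.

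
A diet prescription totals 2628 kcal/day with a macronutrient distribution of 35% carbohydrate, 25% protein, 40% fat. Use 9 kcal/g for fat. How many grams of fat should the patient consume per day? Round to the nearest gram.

117 g/day

Fat energy = 40% × 2628 = 1051.2 kcal.
At 9 kcal/g: 1051.2 ÷ 9 = 116.8 g.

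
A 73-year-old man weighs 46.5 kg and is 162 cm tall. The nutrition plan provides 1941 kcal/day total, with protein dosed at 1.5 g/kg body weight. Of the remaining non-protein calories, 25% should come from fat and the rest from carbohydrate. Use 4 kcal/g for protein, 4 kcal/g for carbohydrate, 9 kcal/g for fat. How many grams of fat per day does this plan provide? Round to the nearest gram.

Protein = 1.5 × 46.5 = 69.75 g → 69.75 × 4 = 279 kcal.
Non-protein calories = 1941 − 279 = 1662 kcal.
Fat: 25% × 1662 = 415.5 kcal; carbohydrate: 1246.5 kcal.
Fat: 415.5 kcal ÷ 9 kcal/g = 46.1667 g.

46 g/day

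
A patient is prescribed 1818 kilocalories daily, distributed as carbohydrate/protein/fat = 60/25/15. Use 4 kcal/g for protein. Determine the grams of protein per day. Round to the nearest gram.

114 g/day

Protein energy = 25% × 1818 = 454.5 kcal.
At 4 kcal/g: 454.5 ÷ 4 = 113.625 g.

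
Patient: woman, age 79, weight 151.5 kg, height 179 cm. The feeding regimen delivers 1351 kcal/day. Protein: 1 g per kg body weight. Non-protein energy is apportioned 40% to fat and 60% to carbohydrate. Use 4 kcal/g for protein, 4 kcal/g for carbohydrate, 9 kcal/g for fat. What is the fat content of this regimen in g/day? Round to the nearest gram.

Protein = 1 × 151.5 = 151.5 g → 151.5 × 4 = 606 kcal.
Non-protein calories = 1351 − 606 = 745 kcal.
Fat: 40% × 745 = 298 kcal; carbohydrate: 447 kcal.
Fat: 298 kcal ÷ 9 kcal/g = 33.1111 g.

33 g/day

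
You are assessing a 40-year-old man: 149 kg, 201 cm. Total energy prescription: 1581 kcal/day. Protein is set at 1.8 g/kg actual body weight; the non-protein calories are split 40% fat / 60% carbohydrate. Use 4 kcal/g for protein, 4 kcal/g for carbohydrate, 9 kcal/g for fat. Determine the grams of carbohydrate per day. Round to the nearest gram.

Protein = 1.8 × 149 = 268.2 g → 268.2 × 4 = 1072.8 kcal.
Non-protein calories = 1581 − 1072.8 = 508.2 kcal.
Fat: 40% × 508.2 = 203.28 kcal; carbohydrate: 304.92 kcal.
Carbohydrate: 304.92 kcal ÷ 4 kcal/g = 76.23 g.

76 g/day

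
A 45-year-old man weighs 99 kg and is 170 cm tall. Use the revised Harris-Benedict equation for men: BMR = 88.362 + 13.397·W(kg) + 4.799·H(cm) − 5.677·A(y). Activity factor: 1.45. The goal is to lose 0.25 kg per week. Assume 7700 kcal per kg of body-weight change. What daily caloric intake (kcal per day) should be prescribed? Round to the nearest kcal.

Harris-Benedict: BMR = 88.362 + 13.397(99) + 4.799(170) − 5.677(45) = 1975.03 kcal/day.
TEE = 1975.03 × 1.45 = 2863.7935 kcal/day.
Required daily deficit = 0.25 × 7700 ÷ 7 = 275 kcal/day.
Target intake = 2863.7935 − 275 = 2588.7935 kcal/day.

2589 kcal per day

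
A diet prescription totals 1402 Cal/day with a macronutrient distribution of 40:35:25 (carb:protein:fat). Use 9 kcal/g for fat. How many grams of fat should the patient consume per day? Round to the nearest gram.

39 g/day

Fat energy = 25% × 1402 = 350.5 kcal.
At 9 kcal/g: 350.5 ÷ 9 = 38.9444 g.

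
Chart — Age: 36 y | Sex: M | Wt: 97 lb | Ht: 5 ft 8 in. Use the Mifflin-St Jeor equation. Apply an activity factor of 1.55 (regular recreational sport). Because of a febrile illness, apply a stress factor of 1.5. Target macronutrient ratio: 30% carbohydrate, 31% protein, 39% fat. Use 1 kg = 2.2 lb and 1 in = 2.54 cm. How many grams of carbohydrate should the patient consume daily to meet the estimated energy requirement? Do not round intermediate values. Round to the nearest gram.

235 g/day

Convert to metric: weight = 97 ÷ 2.2 = 44.0909 kg; height = (5×12 + 8) × 2.54 = 68 × 2.54 = 172.72 cm.
Mifflin-St Jeor (male): BMR = 10(44.0909) + 6.25(172.72) − 5(36) + 5 = 440.9091 + 1079.5 − 180 + 5 = 1345.4091 kcal/day.
TEE = 1345.4091 × 1.55 = 2085.3841 kcal/day.
With stress factor 1.5: 2085.3841 × 1.5 = 3128.0761 kcal/day.
Carbohydrate energy = 30% × 3128.0761 = 938.4228 kcal.
Carbohydrate = 938.4228 ÷ 4 kcal/g = 234.6057 g.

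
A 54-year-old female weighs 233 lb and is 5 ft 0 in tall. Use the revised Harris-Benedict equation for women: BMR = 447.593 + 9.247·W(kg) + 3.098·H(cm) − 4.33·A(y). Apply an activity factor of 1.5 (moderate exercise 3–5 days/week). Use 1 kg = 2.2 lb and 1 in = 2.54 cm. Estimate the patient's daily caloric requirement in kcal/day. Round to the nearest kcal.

Convert to metric: weight = 233 ÷ 2.2 = 105.9091 kg; height = (5×12 + 0) × 2.54 = 60 × 2.54 = 152.4 cm.
Harris-Benedict: BMR = 447.593 + 9.247(105.9091) + 3.098(152.4) − 4.33(54) = 1665.2496 kcal/day.
TEE = BMR × activity factor = 1665.2496 × 1.5 = 2497.8743 kcal/day.

2498 kcal/day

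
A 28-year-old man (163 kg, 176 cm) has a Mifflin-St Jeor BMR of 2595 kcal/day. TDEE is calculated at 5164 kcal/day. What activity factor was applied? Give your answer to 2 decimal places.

1.99

Activity factor = TEE ÷ BMR = 5164 ÷ 2595 = 1.99.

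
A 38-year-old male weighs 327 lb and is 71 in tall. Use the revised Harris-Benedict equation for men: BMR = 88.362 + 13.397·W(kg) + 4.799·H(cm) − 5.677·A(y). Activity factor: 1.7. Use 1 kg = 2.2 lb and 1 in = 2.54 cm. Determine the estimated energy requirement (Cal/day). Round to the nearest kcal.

4640 Cal/day

Convert to metric: weight = 327 ÷ 2.2 = 148.6364 kg; height = 71 × 2.54 = 180.34 cm.
Harris-Benedict: BMR = 88.362 + 13.397(148.6364) + 4.799(180.34) − 5.677(38) = 2729.369 kcal/day.
TEE = BMR × activity factor = 2729.369 × 1.7 = 4639.9273 kcal/day.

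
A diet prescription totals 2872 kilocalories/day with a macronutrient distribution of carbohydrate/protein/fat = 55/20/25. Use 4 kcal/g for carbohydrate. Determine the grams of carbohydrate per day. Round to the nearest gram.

Carbohydrate energy = 55% × 2872 = 1579.6 kcal.
At 4 kcal/g: 1579.6 ÷ 4 = 394.9 g.

395 g/day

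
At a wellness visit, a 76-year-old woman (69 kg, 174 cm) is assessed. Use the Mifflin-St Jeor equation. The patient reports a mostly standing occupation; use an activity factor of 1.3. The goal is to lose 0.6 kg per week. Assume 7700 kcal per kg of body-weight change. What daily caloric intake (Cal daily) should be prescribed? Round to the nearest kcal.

947 Cal daily

Mifflin-St Jeor (female): BMR = 10(69) + 6.25(174) − 5(76) − 161 = 690 + 1087.5 − 380 − 161 = 1236.5 kcal/day.
TEE = 1236.5 × 1.3 = 1607.45 kcal/day.
Required daily deficit = 0.6 × 7700 ÷ 7 = 660 kcal/day.
Target intake = 1607.45 − 660 = 947.45 kcal/day.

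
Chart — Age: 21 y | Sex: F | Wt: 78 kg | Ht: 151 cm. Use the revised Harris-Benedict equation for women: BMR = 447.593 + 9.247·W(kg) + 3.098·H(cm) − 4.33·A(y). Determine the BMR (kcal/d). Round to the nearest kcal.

1546 kcal/d

Harris-Benedict: BMR = 447.593 + 9.247(78) + 3.098(151) − 4.33(21) = 1545.727 kcal/day.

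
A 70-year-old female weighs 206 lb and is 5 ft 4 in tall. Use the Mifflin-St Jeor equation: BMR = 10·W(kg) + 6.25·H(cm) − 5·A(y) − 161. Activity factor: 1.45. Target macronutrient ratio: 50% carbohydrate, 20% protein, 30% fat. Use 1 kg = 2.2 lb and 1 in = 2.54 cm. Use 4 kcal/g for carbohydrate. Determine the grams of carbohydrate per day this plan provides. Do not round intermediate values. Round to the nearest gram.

261 g/day

Convert to metric: weight = 206 ÷ 2.2 = 93.6364 kg; height = (5×12 + 4) × 2.54 = 64 × 2.54 = 162.56 cm.
Mifflin-St Jeor (female): BMR = 10(93.6364) + 6.25(162.56) − 5(70) − 161 = 936.3636 + 1016 − 350 − 161 = 1441.3636 kcal/day.
TEE = 1441.3636 × 1.45 = 2089.9773 kcal/day.
Carbohydrate energy = 50% × 2089.9773 = 1044.9886 kcal.
Carbohydrate = 1044.9886 ÷ 4 kcal/g = 261.2472 g.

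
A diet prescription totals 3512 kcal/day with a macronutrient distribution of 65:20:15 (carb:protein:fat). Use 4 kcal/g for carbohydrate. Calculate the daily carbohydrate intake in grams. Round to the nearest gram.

571 g/day

Carbohydrate energy = 65% × 3512 = 2282.8 kcal.
At 4 kcal/g: 2282.8 ÷ 4 = 570.7 g.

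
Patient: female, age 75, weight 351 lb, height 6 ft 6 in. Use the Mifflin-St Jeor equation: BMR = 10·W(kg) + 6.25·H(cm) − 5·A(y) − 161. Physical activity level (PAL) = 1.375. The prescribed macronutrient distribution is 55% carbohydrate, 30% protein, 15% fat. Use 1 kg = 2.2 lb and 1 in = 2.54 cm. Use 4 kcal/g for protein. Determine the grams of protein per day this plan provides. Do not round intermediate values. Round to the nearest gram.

Convert to metric: weight = 351 ÷ 2.2 = 159.5455 kg; height = (6×12 + 6) × 2.54 = 78 × 2.54 = 198.12 cm.
Mifflin-St Jeor (female): BMR = 10(159.5455) + 6.25(198.12) − 5(75) − 161 = 1595.4545 + 1238.25 − 375 − 161 = 2297.7045 kcal/day.
TEE = 2297.7045 × 1.375 = 3159.3437 kcal/day.
Protein energy = 30% × 3159.3437 = 947.8031 kcal.
Protein = 947.8031 ÷ 4 kcal/g = 236.9508 g.

237 g/day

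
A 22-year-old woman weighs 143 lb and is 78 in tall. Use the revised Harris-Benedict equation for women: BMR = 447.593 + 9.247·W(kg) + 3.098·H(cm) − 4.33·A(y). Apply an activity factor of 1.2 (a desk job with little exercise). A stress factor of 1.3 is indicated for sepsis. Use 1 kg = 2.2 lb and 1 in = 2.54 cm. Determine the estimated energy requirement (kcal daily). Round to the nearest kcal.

2445 kcal daily

Convert to metric: weight = 143 ÷ 2.2 = 65 kg; height = 78 × 2.54 = 198.12 cm.
Harris-Benedict: BMR = 447.593 + 9.247(65) + 3.098(198.12) − 4.33(22) = 1567.1638 kcal/day.
TEE = BMR × activity factor = 1567.1638 × 1.2 = 1880.5965 kcal/day.
Apply stress factor: 1880.5965 × 1.3 = 2444.7755 kcal/day.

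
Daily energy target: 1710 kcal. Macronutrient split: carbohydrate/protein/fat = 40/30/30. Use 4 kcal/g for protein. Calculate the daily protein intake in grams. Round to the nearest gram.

Protein energy = 30% × 1710 = 513 kcal.
At 4 kcal/g: 513 ÷ 4 = 128.25 g.

128 g/day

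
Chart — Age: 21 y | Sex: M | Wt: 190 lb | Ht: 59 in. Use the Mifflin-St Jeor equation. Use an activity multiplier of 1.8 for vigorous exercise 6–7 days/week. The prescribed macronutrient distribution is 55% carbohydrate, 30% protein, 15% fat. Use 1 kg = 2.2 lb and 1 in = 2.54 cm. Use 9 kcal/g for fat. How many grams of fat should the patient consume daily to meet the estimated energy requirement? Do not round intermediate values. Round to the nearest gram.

Convert to metric: weight = 190 ÷ 2.2 = 86.3636 kg; height = 59 × 2.54 = 149.86 cm.
Mifflin-St Jeor (male): BMR = 10(86.3636) + 6.25(149.86) − 5(21) + 5 = 863.6364 + 936.625 − 105 + 5 = 1700.2614 kcal/day.
TEE = 1700.2614 × 1.8 = 3060.4705 kcal/day.
Fat energy = 15% × 3060.4705 = 459.0706 kcal.
Fat = 459.0706 ÷ 9 kcal/g = 51.0078 g.

51 g/day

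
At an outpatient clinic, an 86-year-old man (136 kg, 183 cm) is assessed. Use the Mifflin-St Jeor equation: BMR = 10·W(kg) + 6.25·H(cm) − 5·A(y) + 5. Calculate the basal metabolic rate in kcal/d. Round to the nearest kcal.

Mifflin-St Jeor (male): BMR = 10(136) + 6.25(183) − 5(86) + 5 = 1360 + 1143.75 − 430 + 5 = 2078.75 kcal/day.

2079 kcal/d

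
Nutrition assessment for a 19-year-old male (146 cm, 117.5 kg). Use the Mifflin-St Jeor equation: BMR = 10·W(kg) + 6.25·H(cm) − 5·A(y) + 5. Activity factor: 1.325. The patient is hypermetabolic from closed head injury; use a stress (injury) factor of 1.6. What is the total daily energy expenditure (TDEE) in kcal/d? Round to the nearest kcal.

4235 kcal/d

Mifflin-St Jeor (male): BMR = 10(117.5) + 6.25(146) − 5(19) + 5 = 1175 + 912.5 − 95 + 5 = 1997.5 kcal/day.
TEE = BMR × activity factor = 1997.5 × 1.325 = 2646.6875 kcal/day.
Apply stress factor: 2646.6875 × 1.6 = 4234.7 kcal/day.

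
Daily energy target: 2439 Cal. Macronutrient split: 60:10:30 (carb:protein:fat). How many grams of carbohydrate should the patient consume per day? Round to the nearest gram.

Carbohydrate energy = 60% × 2439 = 1463.4 kcal.
At 4 kcal/g: 1463.4 ÷ 4 = 365.85 g.

366 g/day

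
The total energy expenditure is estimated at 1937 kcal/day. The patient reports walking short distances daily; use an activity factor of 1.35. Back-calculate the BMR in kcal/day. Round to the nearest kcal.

BMR = TEE ÷ activity factor = 1937 ÷ 1.35 = 1434.8148 kcal/day.

1435 kcal/day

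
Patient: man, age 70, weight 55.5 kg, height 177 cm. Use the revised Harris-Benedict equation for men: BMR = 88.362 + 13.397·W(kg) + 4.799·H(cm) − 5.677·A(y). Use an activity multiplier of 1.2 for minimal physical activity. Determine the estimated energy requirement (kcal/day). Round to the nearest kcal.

1541 kcal/day

Harris-Benedict: BMR = 88.362 + 13.397(55.5) + 4.799(177) − 5.677(70) = 1283.9285 kcal/day.
TEE = BMR × activity factor = 1283.9285 × 1.2 = 1540.7142 kcal/day.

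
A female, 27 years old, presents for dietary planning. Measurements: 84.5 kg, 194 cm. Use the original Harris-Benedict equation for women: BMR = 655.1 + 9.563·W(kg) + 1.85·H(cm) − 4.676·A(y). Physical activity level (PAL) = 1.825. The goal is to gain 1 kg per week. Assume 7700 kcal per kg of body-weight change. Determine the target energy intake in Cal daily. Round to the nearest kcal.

4195 Cal daily

Harris-Benedict: BMR = 655.1 + 9.563(84.5) + 1.85(194) − 4.676(27) = 1695.8215 kcal/day.
TEE = 1695.8215 × 1.825 = 3094.8742 kcal/day.
Required daily surplus = 1 × 7700 ÷ 7 = 1100 kcal/day.
Target intake = 3094.8742 + 1100 = 4194.8742 kcal/day.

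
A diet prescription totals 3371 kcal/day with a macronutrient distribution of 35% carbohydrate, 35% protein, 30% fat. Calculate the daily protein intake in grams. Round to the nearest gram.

295 g/day

Protein energy = 35% × 3371 = 1179.85 kcal.
At 4 kcal/g: 1179.85 ÷ 4 = 294.9625 g.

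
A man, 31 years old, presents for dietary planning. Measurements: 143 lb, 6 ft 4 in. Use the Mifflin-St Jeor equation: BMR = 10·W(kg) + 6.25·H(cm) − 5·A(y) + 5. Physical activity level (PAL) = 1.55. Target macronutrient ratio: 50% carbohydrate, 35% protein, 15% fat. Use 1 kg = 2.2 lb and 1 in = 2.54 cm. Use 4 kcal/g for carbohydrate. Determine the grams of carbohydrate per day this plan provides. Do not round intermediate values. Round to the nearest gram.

331 g/day

Convert to metric: weight = 143 ÷ 2.2 = 65 kg; height = (6×12 + 4) × 2.54 = 76 × 2.54 = 193.04 cm.
Mifflin-St Jeor (male): BMR = 10(65) + 6.25(193.04) − 5(31) + 5 = 650 + 1206.5 − 155 + 5 = 1706.5 kcal/day.
TEE = 1706.5 × 1.55 = 2645.075 kcal/day.
Carbohydrate energy = 50% × 2645.075 = 1322.5375 kcal.
Carbohydrate = 1322.5375 ÷ 4 kcal/g = 330.6344 g.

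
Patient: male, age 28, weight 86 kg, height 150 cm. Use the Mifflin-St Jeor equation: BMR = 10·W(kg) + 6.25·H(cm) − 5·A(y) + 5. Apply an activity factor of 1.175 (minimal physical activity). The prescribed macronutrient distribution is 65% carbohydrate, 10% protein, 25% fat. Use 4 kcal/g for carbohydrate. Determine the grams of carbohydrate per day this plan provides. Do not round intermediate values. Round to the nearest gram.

Mifflin-St Jeor (male): BMR = 10(86) + 6.25(150) − 5(28) + 5 = 860 + 937.5 − 140 + 5 = 1662.5 kcal/day.
TEE = 1662.5 × 1.175 = 1953.4375 kcal/day.
Carbohydrate energy = 65% × 1953.4375 = 1269.7344 kcal.
Carbohydrate = 1269.7344 ÷ 4 kcal/g = 317.4336 g.

317 g/day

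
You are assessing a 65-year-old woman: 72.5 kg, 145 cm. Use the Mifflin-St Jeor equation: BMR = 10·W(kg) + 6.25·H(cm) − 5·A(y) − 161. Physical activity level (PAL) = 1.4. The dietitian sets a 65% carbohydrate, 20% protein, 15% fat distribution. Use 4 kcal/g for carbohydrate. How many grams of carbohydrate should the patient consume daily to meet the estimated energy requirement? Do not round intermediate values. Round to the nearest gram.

Mifflin-St Jeor (female): BMR = 10(72.5) + 6.25(145) − 5(65) − 161 = 725 + 906.25 − 325 − 161 = 1145.25 kcal/day.
TEE = 1145.25 × 1.4 = 1603.35 kcal/day.
Carbohydrate energy = 65% × 1603.35 = 1042.1775 kcal.
Carbohydrate = 1042.1775 ÷ 4 kcal/g = 260.5444 g.

261 g/day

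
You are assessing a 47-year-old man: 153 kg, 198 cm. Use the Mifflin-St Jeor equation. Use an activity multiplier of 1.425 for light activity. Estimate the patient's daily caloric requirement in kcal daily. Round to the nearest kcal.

Mifflin-St Jeor (male): BMR = 10(153) + 6.25(198) − 5(47) + 5 = 1530 + 1237.5 − 235 + 5 = 2537.5 kcal/day.
TEE = BMR × activity factor = 2537.5 × 1.425 = 3615.9375 kcal/day.

3616 kcal daily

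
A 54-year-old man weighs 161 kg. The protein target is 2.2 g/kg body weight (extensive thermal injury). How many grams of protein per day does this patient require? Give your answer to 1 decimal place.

Protein = 2.2 g/kg × 161 kg = 354.2 g/day.

354.2 g/day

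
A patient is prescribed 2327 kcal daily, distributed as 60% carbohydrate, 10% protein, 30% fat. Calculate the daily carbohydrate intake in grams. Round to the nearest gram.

Carbohydrate energy = 60% × 2327 = 1396.2 kcal.
At 4 kcal/g: 1396.2 ÷ 4 = 349.05 g.

349 g/day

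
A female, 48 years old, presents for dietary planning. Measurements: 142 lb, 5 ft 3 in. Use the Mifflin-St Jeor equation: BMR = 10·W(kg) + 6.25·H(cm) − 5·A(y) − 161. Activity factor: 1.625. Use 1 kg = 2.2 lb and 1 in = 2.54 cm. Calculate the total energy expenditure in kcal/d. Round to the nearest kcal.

2022 kcal/d

Convert to metric: weight = 142 ÷ 2.2 = 64.5455 kg; height = (5×12 + 3) × 2.54 = 63 × 2.54 = 160.02 cm.
Mifflin-St Jeor (female): BMR = 10(64.5455) + 6.25(160.02) − 5(48) − 161 = 645.4545 + 1000.125 − 240 − 161 = 1244.5795 kcal/day.
TEE = BMR × activity factor = 1244.5795 × 1.625 = 2022.4418 kcal/day.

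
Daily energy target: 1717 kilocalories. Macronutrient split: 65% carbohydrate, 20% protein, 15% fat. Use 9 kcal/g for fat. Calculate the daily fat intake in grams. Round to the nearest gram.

29 g/day

Fat energy = 15% × 1717 = 257.55 kcal.
At 9 kcal/g: 257.55 ÷ 9 = 28.6167 g.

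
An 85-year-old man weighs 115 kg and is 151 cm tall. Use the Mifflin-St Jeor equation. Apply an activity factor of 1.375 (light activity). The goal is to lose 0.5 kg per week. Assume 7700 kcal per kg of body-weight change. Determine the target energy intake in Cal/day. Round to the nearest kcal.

Mifflin-St Jeor (male): BMR = 10(115) + 6.25(151) − 5(85) + 5 = 1150 + 943.75 − 425 + 5 = 1673.75 kcal/day.
TEE = 1673.75 × 1.375 = 2301.4063 kcal/day.
Required daily deficit = 0.5 × 7700 ÷ 7 = 550 kcal/day.
Target intake = 2301.4063 − 550 = 1751.4063 kcal/day.

1751 Cal/day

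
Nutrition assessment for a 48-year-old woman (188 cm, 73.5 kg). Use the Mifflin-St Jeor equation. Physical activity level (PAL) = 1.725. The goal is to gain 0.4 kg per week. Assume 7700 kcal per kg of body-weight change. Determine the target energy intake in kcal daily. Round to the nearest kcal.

Mifflin-St Jeor (female): BMR = 10(73.5) + 6.25(188) − 5(48) − 161 = 735 + 1175 − 240 − 161 = 1509 kcal/day.
TEE = 1509 × 1.725 = 2603.025 kcal/day.
Required daily surplus = 0.4 × 7700 ÷ 7 = 440 kcal/day.
Target intake = 2603.025 + 440 = 3043.025 kcal/day.

3043 kcal daily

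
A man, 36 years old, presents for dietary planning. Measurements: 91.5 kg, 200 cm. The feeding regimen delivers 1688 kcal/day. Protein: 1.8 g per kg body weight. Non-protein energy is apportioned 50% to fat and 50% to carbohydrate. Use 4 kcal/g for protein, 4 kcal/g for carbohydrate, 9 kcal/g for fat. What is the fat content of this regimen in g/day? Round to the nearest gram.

57 g/day

Protein = 1.8 × 91.5 = 164.7 g → 164.7 × 4 = 658.8 kcal.
Non-protein calories = 1688 − 658.8 = 1029.2 kcal.
Fat: 50% × 1029.2 = 514.6 kcal; carbohydrate: 514.6 kcal.
Fat: 514.6 kcal ÷ 9 kcal/g = 57.1778 g.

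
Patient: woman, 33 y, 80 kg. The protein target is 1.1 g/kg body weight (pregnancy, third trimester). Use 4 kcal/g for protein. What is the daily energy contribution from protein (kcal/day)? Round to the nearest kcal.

352 kcal/day

Protein = 1.1 g/kg × 80 kg = 88 g/day.
Protein energy = 88 g × 4 kcal/g = 352 kcal/day.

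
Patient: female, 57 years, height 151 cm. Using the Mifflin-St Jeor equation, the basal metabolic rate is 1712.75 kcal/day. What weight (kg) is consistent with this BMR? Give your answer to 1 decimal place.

1712.75 = 10·W + 6.25(151) − 5(57) − 161
10·W = 1712.75 − 497.75 = 1215, so W = 121.5 kg.

121.5 kg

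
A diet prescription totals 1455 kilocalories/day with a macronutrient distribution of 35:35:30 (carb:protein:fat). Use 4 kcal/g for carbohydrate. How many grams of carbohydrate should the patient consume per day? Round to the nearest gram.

Carbohydrate energy = 35% × 1455 = 509.25 kcal.
At 4 kcal/g: 509.25 ÷ 4 = 127.3125 g.

127 g/day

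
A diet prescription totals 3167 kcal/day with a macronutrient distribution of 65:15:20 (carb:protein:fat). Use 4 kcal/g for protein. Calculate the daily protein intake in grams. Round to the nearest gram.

119 g/day

Protein energy = 15% × 3167 = 475.05 kcal.
At 4 kcal/g: 475.05 ÷ 4 = 118.7625 g.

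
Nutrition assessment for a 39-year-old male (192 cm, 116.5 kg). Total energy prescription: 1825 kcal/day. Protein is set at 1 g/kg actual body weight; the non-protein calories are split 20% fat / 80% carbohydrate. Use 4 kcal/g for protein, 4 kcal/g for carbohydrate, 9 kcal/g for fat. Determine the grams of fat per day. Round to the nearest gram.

Protein = 1 × 116.5 = 116.5 g → 116.5 × 4 = 466 kcal.
Non-protein calories = 1825 − 466 = 1359 kcal.
Fat: 20% × 1359 = 271.8 kcal; carbohydrate: 1087.2 kcal.
Fat: 271.8 kcal ÷ 9 kcal/g = 30.2 g.

30 g/day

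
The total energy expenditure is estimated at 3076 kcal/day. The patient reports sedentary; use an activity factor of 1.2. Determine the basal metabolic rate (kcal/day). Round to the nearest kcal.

2563 kcal/day

BMR = TEE ÷ activity factor = 3076 ÷ 1.2 = 2563.3333 kcal/day.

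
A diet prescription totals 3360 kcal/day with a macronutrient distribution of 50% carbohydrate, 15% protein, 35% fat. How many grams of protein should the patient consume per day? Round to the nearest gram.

126 g/day

Protein energy = 15% × 3360 = 504 kcal.
At 4 kcal/g: 504 ÷ 4 = 126 g.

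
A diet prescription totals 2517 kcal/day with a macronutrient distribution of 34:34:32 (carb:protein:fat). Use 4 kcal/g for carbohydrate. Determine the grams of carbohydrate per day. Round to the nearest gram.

214 g/day

Carbohydrate energy = 34% × 2517 = 855.78 kcal.
At 4 kcal/g: 855.78 ÷ 4 = 213.945 g.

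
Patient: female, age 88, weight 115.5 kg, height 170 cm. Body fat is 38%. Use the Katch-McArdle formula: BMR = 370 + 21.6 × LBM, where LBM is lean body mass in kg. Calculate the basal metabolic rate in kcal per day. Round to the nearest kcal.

1917 kcal per day

LBM = 115.5 × (1 − 0.38) = 71.61 kg. Katch-McArdle: BMR = 370 + 21.6 × 71.61 = 1916.776 kcal/day.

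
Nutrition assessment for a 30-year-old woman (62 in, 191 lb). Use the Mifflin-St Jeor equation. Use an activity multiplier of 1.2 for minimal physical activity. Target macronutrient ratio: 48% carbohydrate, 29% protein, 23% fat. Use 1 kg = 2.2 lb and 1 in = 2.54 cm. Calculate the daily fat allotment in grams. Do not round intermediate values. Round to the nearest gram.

47 g/day

Convert to metric: weight = 191 ÷ 2.2 = 86.8182 kg; height = 62 × 2.54 = 157.48 cm.
Mifflin-St Jeor (female): BMR = 10(86.8182) + 6.25(157.48) − 5(30) − 161 = 868.1818 + 984.25 − 150 − 161 = 1541.4318 kcal/day.
TEE = 1541.4318 × 1.2 = 1849.7182 kcal/day.
Fat energy = 23% × 1849.7182 = 425.4352 kcal.
Fat = 425.4352 ÷ 9 kcal/g = 47.2706 g.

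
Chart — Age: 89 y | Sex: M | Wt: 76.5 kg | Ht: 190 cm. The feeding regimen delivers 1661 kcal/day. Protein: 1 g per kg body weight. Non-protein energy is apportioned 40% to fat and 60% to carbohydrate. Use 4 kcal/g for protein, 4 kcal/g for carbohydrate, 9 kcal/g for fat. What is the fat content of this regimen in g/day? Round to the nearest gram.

Protein = 1 × 76.5 = 76.5 g → 76.5 × 4 = 306 kcal.
Non-protein calories = 1661 − 306 = 1355 kcal.
Fat: 40% × 1355 = 542 kcal; carbohydrate: 813 kcal.
Fat: 542 kcal ÷ 9 kcal/g = 60.2222 g.

60 g/day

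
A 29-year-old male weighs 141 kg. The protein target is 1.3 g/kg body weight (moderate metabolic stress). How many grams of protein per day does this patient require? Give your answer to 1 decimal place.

183.3 g/day

Protein = 1.3 g/kg × 141 kg = 183.3 g/day.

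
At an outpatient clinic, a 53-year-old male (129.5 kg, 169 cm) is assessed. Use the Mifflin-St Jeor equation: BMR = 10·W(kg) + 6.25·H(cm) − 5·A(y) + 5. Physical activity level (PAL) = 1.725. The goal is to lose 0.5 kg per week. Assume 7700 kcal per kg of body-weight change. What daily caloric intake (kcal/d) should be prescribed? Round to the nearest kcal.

Mifflin-St Jeor (male): BMR = 10(129.5) + 6.25(169) − 5(53) + 5 = 1295 + 1056.25 − 265 + 5 = 2091.25 kcal/day.
TEE = 2091.25 × 1.725 = 3607.4063 kcal/day.
Required daily deficit = 0.5 × 7700 ÷ 7 = 550 kcal/day.
Target intake = 3607.4063 − 550 = 3057.4063 kcal/day.

3057 kcal/d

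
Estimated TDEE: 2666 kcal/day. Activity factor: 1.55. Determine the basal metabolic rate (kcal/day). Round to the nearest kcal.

BMR = TEE ÷ activity factor = 2666 ÷ 1.55 = 1720 kcal/day.

1720 kcal/day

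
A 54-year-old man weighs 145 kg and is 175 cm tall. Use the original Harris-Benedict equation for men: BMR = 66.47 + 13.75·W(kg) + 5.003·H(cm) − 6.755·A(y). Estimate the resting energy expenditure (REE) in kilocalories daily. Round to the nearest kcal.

2571 kilocalories daily

Harris-Benedict: BMR = 66.47 + 13.75(145) + 5.003(175) − 6.755(54) = 2570.975 kcal/day.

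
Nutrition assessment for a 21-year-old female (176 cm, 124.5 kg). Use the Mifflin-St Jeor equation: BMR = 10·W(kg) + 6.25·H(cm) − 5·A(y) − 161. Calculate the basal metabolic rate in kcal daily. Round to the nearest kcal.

2079 kcal daily

Mifflin-St Jeor (female): BMR = 10(124.5) + 6.25(176) − 5(21) − 161 = 1245 + 1100 − 105 − 161 = 2079 kcal/day.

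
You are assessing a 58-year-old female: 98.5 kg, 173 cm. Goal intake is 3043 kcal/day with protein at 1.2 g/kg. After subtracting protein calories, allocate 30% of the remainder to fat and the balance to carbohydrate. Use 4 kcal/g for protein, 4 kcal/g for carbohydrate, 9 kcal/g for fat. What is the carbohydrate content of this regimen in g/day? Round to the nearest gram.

450 g/day

Protein = 1.2 × 98.5 = 118.2 g → 118.2 × 4 = 472.8 kcal.
Non-protein calories = 3043 − 472.8 = 2570.2 kcal.
Fat: 30% × 2570.2 = 771.06 kcal; carbohydrate: 1799.14 kcal.
Carbohydrate: 1799.14 kcal ÷ 4 kcal/g = 449.785 g.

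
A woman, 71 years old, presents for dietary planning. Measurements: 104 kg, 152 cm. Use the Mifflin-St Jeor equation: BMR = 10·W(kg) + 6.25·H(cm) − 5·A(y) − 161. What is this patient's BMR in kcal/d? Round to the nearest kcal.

1474 kcal/d

Mifflin-St Jeor (female): BMR = 10(104) + 6.25(152) − 5(71) − 161 = 1040 + 950 − 355 − 161 = 1474 kcal/day.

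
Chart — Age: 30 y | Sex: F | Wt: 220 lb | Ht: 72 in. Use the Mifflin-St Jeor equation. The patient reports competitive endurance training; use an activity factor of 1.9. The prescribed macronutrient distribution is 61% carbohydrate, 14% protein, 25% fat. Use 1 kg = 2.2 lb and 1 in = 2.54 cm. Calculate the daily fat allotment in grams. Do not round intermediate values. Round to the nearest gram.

Convert to metric: weight = 220 ÷ 2.2 = 100 kg; height = 72 × 2.54 = 182.88 cm.
Mifflin-St Jeor (female): BMR = 10(100) + 6.25(182.88) − 5(30) − 161 = 1000 + 1143 − 150 − 161 = 1832 kcal/day.
TEE = 1832 × 1.9 = 3480.8 kcal/day.
Fat energy = 25% × 3480.8 = 870.2 kcal.
Fat = 870.2 ÷ 9 kcal/g = 96.6889 g.

97 g/day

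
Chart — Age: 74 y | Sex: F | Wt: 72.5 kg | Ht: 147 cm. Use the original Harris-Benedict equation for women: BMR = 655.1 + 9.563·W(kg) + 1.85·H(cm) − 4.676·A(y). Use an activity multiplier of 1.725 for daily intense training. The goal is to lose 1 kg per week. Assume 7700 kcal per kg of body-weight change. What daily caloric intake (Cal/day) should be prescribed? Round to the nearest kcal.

1098 Cal/day

Harris-Benedict: BMR = 655.1 + 9.563(72.5) + 1.85(147) − 4.676(74) = 1274.3435 kcal/day.
TEE = 1274.3435 × 1.725 = 2198.2425 kcal/day.
Required daily deficit = 1 × 7700 ÷ 7 = 1100 kcal/day.
Target intake = 2198.2425 − 1100 = 1098.2425 kcal/day.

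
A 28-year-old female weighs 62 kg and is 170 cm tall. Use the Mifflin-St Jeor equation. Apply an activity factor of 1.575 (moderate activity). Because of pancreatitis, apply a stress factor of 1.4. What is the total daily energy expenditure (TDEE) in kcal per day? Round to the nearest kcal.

Mifflin-St Jeor (female): BMR = 10(62) + 6.25(170) − 5(28) − 161 = 620 + 1062.5 − 140 − 161 = 1381.5 kcal/day.
TEE = BMR × activity factor = 1381.5 × 1.575 = 2175.8625 kcal/day.
Apply stress factor: 2175.8625 × 1.4 = 3046.2075 kcal/day.

3046 kcal per day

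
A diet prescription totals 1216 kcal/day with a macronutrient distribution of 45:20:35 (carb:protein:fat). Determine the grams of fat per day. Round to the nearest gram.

47 g/day

Fat energy = 35% × 1216 = 425.6 kcal.
At 9 kcal/g: 425.6 ÷ 9 = 47.2889 g.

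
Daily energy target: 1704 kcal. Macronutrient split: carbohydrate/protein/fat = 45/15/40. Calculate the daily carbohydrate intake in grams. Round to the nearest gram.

192 g/day

Carbohydrate energy = 45% × 1704 = 766.8 kcal.
At 4 kcal/g: 766.8 ÷ 4 = 191.7 g.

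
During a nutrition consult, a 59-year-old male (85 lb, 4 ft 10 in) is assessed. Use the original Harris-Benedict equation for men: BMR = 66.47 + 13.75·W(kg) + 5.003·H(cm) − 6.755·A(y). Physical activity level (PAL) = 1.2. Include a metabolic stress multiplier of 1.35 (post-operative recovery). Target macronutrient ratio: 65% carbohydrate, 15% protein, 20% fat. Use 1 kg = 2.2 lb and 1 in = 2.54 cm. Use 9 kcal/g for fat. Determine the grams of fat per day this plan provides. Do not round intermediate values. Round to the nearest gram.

34 g/day

Convert to metric: weight = 85 ÷ 2.2 = 38.6364 kg; height = (4×12 + 10) × 2.54 = 58 × 2.54 = 147.32 cm.
Harris-Benedict: BMR = 66.47 + 13.75(38.6364) + 5.003(147.32) − 6.755(59) = 936.217 kcal/day.
TEE = 936.217 × 1.2 = 1123.4604 kcal/day.
With stress factor 1.35: 1123.4604 × 1.35 = 1516.6715 kcal/day.
Fat energy = 20% × 1516.6715 = 303.3343 kcal.
Fat = 303.3343 ÷ 9 kcal/g = 33.7038 g.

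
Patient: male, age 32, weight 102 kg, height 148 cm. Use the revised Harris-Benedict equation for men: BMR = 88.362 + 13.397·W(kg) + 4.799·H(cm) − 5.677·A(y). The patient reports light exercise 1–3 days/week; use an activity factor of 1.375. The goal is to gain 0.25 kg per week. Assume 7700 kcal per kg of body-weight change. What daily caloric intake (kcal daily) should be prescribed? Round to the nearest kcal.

Harris-Benedict: BMR = 88.362 + 13.397(102) + 4.799(148) − 5.677(32) = 1983.444 kcal/day.
TEE = 1983.444 × 1.375 = 2727.2355 kcal/day.
Required daily surplus = 0.25 × 7700 ÷ 7 = 275 kcal/day.
Target intake = 2727.2355 + 275 = 3002.2355 kcal/day.

3002 kcal daily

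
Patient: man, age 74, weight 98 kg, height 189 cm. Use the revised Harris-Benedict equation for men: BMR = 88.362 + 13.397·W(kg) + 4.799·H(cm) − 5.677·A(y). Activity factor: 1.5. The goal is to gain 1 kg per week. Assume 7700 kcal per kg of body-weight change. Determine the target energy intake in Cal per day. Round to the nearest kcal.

3932 Cal per day

Harris-Benedict: BMR = 88.362 + 13.397(98) + 4.799(189) − 5.677(74) = 1888.181 kcal/day.
TEE = 1888.181 × 1.5 = 2832.2715 kcal/day.
Required daily surplus = 1 × 7700 ÷ 7 = 1100 kcal/day.
Target intake = 2832.2715 + 1100 = 3932.2715 kcal/day.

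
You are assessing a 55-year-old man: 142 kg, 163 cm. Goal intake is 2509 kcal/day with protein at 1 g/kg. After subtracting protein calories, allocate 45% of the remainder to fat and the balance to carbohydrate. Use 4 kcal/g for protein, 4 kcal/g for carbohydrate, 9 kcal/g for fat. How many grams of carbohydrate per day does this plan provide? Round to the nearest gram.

Protein = 1 × 142 = 142 g → 142 × 4 = 568 kcal.
Non-protein calories = 2509 − 568 = 1941 kcal.
Fat: 45% × 1941 = 873.45 kcal; carbohydrate: 1067.55 kcal.
Carbohydrate: 1067.55 kcal ÷ 4 kcal/g = 266.8875 g.

267 g/day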